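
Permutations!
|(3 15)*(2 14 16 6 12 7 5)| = |(2 14 16 6 12 7 5)(3 15)| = 14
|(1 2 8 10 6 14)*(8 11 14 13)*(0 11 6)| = 9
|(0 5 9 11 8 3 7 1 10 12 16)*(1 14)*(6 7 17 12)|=45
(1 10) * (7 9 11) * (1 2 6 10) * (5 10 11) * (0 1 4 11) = [1, 4, 6, 3, 11, 10, 0, 9, 8, 5, 2, 7] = (0 1 4 11 7 9 5 10 2 6)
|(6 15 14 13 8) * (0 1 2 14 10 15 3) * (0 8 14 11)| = |(0 1 2 11)(3 8 6)(10 15)(13 14)| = 12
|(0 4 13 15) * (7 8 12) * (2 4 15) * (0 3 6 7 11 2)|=|(0 15 3 6 7 8 12 11 2 4 13)|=11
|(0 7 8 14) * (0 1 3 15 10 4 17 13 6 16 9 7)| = 13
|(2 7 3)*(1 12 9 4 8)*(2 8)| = 8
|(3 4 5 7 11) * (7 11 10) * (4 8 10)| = 7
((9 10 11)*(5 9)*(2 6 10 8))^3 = ((2 6 10 11 5 9 8))^3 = (2 11 8 10 9 6 5)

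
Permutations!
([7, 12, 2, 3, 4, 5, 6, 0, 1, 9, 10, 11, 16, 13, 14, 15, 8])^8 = [0, 1, 2, 3, 4, 5, 6, 7, 8, 9, 10, 11, 12, 13, 14, 15, 16]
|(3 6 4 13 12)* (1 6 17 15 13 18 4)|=|(1 6)(3 17 15 13 12)(4 18)|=10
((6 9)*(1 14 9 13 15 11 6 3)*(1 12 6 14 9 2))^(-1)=(1 2 14 11 15 13 6 12 3 9)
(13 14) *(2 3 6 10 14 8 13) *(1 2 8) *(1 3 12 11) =(1 2 12 11)(3 6 10 14 8 13) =[0, 2, 12, 6, 4, 5, 10, 7, 13, 9, 14, 1, 11, 3, 8]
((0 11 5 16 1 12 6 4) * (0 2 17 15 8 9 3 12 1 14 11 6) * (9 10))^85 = ((0 6 4 2 17 15 8 10 9 3 12)(5 16 14 11))^85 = (0 9 15 4 12 10 17 6 3 8 2)(5 16 14 11)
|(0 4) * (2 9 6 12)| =|(0 4)(2 9 6 12)| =4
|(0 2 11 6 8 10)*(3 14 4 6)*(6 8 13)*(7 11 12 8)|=10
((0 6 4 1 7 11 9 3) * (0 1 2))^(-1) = (0 2 4 6)(1 3 9 11 7) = ((0 6 4 2)(1 7 11 9 3))^(-1)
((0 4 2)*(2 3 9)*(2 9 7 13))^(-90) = (13)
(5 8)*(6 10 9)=(5 8)(6 10 9)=[0, 1, 2, 3, 4, 8, 10, 7, 5, 6, 9]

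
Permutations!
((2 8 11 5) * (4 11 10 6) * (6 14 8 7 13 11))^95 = (4 6)(8 14 10)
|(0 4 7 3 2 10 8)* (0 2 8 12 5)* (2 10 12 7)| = 20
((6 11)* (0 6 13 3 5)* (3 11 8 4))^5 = ((0 6 8 4 3 5)(11 13))^5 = (0 5 3 4 8 6)(11 13)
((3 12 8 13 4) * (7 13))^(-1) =(3 4 13 7 8 12)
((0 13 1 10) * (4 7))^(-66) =((0 13 1 10)(4 7))^(-66) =(0 1)(10 13)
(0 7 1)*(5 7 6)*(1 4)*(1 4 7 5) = [6, 0, 2, 3, 4, 5, 1, 7] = (7)(0 6 1)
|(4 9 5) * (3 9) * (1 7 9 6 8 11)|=|(1 7 9 5 4 3 6 8 11)|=9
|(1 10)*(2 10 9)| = 4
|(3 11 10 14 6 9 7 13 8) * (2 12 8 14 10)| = |(2 12 8 3 11)(6 9 7 13 14)| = 5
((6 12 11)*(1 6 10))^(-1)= (1 10 11 12 6)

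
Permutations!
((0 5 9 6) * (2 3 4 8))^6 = (0 9)(2 4)(3 8)(5 6) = ((0 5 9 6)(2 3 4 8))^6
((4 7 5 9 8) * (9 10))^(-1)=((4 7 5 10 9 8))^(-1)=(4 8 9 10 5 7)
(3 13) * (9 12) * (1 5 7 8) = [0, 5, 2, 13, 4, 7, 6, 8, 1, 12, 10, 11, 9, 3] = (1 5 7 8)(3 13)(9 12)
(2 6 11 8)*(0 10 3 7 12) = (0 10 3 7 12)(2 6 11 8) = [10, 1, 6, 7, 4, 5, 11, 12, 2, 9, 3, 8, 0]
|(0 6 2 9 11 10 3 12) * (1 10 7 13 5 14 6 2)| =|(0 2 9 11 7 13 5 14 6 1 10 3 12)| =13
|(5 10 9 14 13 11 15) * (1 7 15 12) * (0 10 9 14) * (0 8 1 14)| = 12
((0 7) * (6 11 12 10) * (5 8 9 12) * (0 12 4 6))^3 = (0 10 12 7)(4 5)(6 8)(9 11)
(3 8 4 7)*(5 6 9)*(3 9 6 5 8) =(4 7 9 8) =[0, 1, 2, 3, 7, 5, 6, 9, 4, 8]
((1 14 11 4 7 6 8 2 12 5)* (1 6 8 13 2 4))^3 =((1 14 11)(2 12 5 6 13)(4 7 8))^3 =(14)(2 6 12 13 5)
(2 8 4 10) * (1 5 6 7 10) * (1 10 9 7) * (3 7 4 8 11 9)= (1 5 6)(2 11 9 4 10)(3 7)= [0, 5, 11, 7, 10, 6, 1, 3, 8, 4, 2, 9]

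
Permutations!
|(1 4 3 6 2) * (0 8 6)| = |(0 8 6 2 1 4 3)| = 7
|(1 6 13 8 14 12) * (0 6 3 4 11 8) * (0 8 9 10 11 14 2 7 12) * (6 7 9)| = |(0 7 12 1 3 4 14)(2 9 10 11 6 13 8)| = 7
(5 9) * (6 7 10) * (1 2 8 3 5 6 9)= (1 2 8 3 5)(6 7 10 9)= [0, 2, 8, 5, 4, 1, 7, 10, 3, 6, 9]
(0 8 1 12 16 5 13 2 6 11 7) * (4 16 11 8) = (0 4 16 5 13 2 6 8 1 12 11 7) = [4, 12, 6, 3, 16, 13, 8, 0, 1, 9, 10, 7, 11, 2, 14, 15, 5]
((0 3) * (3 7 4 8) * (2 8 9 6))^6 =((0 7 4 9 6 2 8 3))^6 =(0 8 6 4)(2 9 7 3)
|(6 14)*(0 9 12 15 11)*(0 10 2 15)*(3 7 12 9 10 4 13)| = 10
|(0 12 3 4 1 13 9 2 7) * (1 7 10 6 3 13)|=|(0 12 13 9 2 10 6 3 4 7)|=10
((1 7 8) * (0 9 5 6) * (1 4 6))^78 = ((0 9 5 1 7 8 4 6))^78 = (0 4 7 5)(1 9 6 8)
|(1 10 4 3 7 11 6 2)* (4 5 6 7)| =10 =|(1 10 5 6 2)(3 4)(7 11)|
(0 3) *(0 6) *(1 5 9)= [3, 5, 2, 6, 4, 9, 0, 7, 8, 1]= (0 3 6)(1 5 9)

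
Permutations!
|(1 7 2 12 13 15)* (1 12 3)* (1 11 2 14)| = |(1 7 14)(2 3 11)(12 13 15)| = 3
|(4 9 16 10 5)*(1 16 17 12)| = 8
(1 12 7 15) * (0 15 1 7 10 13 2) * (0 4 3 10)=(0 15 7 1 12)(2 4 3 10 13)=[15, 12, 4, 10, 3, 5, 6, 1, 8, 9, 13, 11, 0, 2, 14, 7]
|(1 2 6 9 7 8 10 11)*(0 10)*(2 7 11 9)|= 14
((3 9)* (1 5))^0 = (9)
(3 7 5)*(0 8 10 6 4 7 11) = (0 8 10 6 4 7 5 3 11) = [8, 1, 2, 11, 7, 3, 4, 5, 10, 9, 6, 0]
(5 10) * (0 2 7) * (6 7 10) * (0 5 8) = (0 2 10 8)(5 6 7) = [2, 1, 10, 3, 4, 6, 7, 5, 0, 9, 8]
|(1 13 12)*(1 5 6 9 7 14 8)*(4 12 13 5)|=|(1 5 6 9 7 14 8)(4 12)|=14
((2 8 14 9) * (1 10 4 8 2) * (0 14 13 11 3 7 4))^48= (0 1 14 10 9)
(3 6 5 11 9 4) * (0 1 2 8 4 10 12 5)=(0 1 2 8 4 3 6)(5 11 9 10 12)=[1, 2, 8, 6, 3, 11, 0, 7, 4, 10, 12, 9, 5]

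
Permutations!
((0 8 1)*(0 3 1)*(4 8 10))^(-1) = (0 8 4 10)(1 3)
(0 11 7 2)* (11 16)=(0 16 11 7 2)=[16, 1, 0, 3, 4, 5, 6, 2, 8, 9, 10, 7, 12, 13, 14, 15, 11]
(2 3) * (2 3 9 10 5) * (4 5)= (2 9 10 4 5)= [0, 1, 9, 3, 5, 2, 6, 7, 8, 10, 4]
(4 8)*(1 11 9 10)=(1 11 9 10)(4 8)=[0, 11, 2, 3, 8, 5, 6, 7, 4, 10, 1, 9]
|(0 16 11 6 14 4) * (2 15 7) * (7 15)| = 6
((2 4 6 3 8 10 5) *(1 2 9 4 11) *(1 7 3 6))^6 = (1 10 11 9 3)(2 5 7 4 8)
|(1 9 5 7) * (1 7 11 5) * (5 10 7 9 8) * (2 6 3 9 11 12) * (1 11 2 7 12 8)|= |(2 6 3 9 11 10 12 7)(5 8)|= 8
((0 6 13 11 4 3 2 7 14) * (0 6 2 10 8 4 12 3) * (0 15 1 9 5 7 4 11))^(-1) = ((0 2 4 15 1 9 5 7 14 6 13)(3 10 8 11 12))^(-1) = (0 13 6 14 7 5 9 1 15 4 2)(3 12 11 8 10)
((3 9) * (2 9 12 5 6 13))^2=(2 3 5 13 9 12 6)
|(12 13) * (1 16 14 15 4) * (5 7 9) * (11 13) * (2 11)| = |(1 16 14 15 4)(2 11 13 12)(5 7 9)| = 60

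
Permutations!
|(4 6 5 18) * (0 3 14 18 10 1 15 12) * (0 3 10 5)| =|(0 10 1 15 12 3 14 18 4 6)| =10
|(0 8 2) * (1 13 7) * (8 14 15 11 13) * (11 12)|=10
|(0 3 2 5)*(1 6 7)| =12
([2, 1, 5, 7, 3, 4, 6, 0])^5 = (0 7 3 4 5 2)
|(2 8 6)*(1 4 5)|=3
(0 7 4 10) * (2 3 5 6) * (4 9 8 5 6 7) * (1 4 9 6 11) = (0 9 8 5 7 6 2 3 11 1 4 10) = [9, 4, 3, 11, 10, 7, 2, 6, 5, 8, 0, 1]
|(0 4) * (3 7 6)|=|(0 4)(3 7 6)|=6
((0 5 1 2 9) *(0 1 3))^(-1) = (0 3 5)(1 9 2)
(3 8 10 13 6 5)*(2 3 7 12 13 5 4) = (2 3 8 10 5 7 12 13 6 4) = [0, 1, 3, 8, 2, 7, 4, 12, 10, 9, 5, 11, 13, 6]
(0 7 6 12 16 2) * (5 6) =(0 7 5 6 12 16 2) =[7, 1, 0, 3, 4, 6, 12, 5, 8, 9, 10, 11, 16, 13, 14, 15, 2]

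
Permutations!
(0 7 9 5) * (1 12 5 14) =[7, 12, 2, 3, 4, 0, 6, 9, 8, 14, 10, 11, 5, 13, 1] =(0 7 9 14 1 12 5)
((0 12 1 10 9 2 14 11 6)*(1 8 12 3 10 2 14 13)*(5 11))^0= ((0 3 10 9 14 5 11 6)(1 2 13)(8 12))^0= (14)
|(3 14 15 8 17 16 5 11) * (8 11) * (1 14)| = 20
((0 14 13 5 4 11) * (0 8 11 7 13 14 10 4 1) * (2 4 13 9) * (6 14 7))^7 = ((0 10 13 5 1)(2 4 6 14 7 9)(8 11))^7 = (0 13 1 10 5)(2 4 6 14 7 9)(8 11)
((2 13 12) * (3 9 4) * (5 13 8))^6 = ((2 8 5 13 12)(3 9 4))^6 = (2 8 5 13 12)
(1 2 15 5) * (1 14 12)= [0, 2, 15, 3, 4, 14, 6, 7, 8, 9, 10, 11, 1, 13, 12, 5]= (1 2 15 5 14 12)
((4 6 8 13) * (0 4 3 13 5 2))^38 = ((0 4 6 8 5 2)(3 13))^38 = (13)(0 6 5)(2 4 8)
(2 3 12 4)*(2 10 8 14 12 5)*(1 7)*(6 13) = (1 7)(2 3 5)(4 10 8 14 12)(6 13) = [0, 7, 3, 5, 10, 2, 13, 1, 14, 9, 8, 11, 4, 6, 12]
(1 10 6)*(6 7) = (1 10 7 6) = [0, 10, 2, 3, 4, 5, 1, 6, 8, 9, 7]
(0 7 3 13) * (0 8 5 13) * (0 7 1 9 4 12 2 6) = (0 1 9 4 12 2 6)(3 7)(5 13 8) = [1, 9, 6, 7, 12, 13, 0, 3, 5, 4, 10, 11, 2, 8]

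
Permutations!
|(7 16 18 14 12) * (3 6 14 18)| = 6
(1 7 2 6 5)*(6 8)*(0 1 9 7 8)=(0 1 8 6 5 9 7 2)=[1, 8, 0, 3, 4, 9, 5, 2, 6, 7]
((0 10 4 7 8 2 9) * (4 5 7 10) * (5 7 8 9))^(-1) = ((0 4 10 7 9)(2 5 8))^(-1) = (0 9 7 10 4)(2 8 5)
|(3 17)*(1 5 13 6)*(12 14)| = 4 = |(1 5 13 6)(3 17)(12 14)|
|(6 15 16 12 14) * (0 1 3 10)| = |(0 1 3 10)(6 15 16 12 14)| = 20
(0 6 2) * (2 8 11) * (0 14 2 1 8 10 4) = [6, 8, 14, 3, 0, 5, 10, 7, 11, 9, 4, 1, 12, 13, 2] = (0 6 10 4)(1 8 11)(2 14)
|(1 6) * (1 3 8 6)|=3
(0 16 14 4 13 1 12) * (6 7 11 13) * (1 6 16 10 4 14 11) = (0 10 4 16 11 13 6 7 1 12) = [10, 12, 2, 3, 16, 5, 7, 1, 8, 9, 4, 13, 0, 6, 14, 15, 11]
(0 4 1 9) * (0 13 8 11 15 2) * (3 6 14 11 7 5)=(0 4 1 9 13 8 7 5 3 6 14 11 15 2)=[4, 9, 0, 6, 1, 3, 14, 5, 7, 13, 10, 15, 12, 8, 11, 2]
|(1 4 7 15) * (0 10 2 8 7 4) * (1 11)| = |(0 10 2 8 7 15 11 1)| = 8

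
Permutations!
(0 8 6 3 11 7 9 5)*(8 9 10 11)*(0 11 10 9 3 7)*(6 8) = (0 3 6 7 9 5 11) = [3, 1, 2, 6, 4, 11, 7, 9, 8, 5, 10, 0]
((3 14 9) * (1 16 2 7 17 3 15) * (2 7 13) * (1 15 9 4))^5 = ((1 16 7 17 3 14 4)(2 13))^5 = (1 14 17 16 4 3 7)(2 13)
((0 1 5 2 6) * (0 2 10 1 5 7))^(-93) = ((0 5 10 1 7)(2 6))^(-93) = (0 10 7 5 1)(2 6)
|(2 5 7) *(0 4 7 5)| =|(0 4 7 2)| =4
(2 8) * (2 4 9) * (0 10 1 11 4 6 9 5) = (0 10 1 11 4 5)(2 8 6 9) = [10, 11, 8, 3, 5, 0, 9, 7, 6, 2, 1, 4]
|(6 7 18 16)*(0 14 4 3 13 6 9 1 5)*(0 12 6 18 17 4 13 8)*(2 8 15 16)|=66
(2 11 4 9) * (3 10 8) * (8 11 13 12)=(2 13 12 8 3 10 11 4 9)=[0, 1, 13, 10, 9, 5, 6, 7, 3, 2, 11, 4, 8, 12]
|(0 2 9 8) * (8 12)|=5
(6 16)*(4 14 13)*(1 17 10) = [0, 17, 2, 3, 14, 5, 16, 7, 8, 9, 1, 11, 12, 4, 13, 15, 6, 10] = (1 17 10)(4 14 13)(6 16)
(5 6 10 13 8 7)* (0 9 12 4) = (0 9 12 4)(5 6 10 13 8 7) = [9, 1, 2, 3, 0, 6, 10, 5, 7, 12, 13, 11, 4, 8]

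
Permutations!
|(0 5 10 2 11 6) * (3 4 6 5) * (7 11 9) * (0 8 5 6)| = 24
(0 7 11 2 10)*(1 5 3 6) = (0 7 11 2 10)(1 5 3 6) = [7, 5, 10, 6, 4, 3, 1, 11, 8, 9, 0, 2]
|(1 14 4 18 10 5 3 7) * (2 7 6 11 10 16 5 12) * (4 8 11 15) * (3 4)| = 24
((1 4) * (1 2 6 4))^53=(2 4 6)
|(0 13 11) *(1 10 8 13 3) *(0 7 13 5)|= |(0 3 1 10 8 5)(7 13 11)|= 6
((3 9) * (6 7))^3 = (3 9)(6 7)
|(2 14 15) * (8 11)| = 6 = |(2 14 15)(8 11)|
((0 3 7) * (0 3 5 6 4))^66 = ((0 5 6 4)(3 7))^66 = (7)(0 6)(4 5)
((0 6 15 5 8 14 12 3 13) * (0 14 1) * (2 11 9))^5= (0 1 8 5 15 6)(2 9 11)(3 13 14 12)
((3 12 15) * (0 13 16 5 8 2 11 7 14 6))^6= (0 11 16 14 8)(2 13 7 5 6)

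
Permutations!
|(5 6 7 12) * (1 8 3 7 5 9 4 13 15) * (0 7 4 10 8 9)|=|(0 7 12)(1 9 10 8 3 4 13 15)(5 6)|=24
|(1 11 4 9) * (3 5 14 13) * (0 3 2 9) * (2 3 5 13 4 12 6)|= 12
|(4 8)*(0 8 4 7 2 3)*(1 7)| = |(0 8 1 7 2 3)| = 6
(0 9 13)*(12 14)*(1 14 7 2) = [9, 14, 1, 3, 4, 5, 6, 2, 8, 13, 10, 11, 7, 0, 12] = (0 9 13)(1 14 12 7 2)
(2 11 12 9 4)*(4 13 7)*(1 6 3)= [0, 6, 11, 1, 2, 5, 3, 4, 8, 13, 10, 12, 9, 7]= (1 6 3)(2 11 12 9 13 7 4)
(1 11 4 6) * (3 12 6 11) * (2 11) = (1 3 12 6)(2 11 4) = [0, 3, 11, 12, 2, 5, 1, 7, 8, 9, 10, 4, 6]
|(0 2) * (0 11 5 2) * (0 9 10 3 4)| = 15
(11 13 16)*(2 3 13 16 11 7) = (2 3 13 11 16 7) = [0, 1, 3, 13, 4, 5, 6, 2, 8, 9, 10, 16, 12, 11, 14, 15, 7]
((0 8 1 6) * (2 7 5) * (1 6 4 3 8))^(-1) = (0 6 8 3 4 1)(2 5 7)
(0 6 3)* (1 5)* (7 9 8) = (0 6 3)(1 5)(7 9 8) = [6, 5, 2, 0, 4, 1, 3, 9, 7, 8]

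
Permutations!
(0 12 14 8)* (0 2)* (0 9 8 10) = (0 12 14 10)(2 9 8) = [12, 1, 9, 3, 4, 5, 6, 7, 2, 8, 0, 11, 14, 13, 10]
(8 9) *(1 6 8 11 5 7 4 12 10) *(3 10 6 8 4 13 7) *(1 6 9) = (1 8)(3 10 6 4 12 9 11 5)(7 13) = [0, 8, 2, 10, 12, 3, 4, 13, 1, 11, 6, 5, 9, 7]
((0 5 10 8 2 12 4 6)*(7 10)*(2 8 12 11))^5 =(0 4 10 5 6 12 7)(2 11) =((0 5 7 10 12 4 6)(2 11))^5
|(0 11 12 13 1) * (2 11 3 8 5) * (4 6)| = |(0 3 8 5 2 11 12 13 1)(4 6)| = 18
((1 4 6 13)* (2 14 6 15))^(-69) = ((1 4 15 2 14 6 13))^(-69) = (1 4 15 2 14 6 13)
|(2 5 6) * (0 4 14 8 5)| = 7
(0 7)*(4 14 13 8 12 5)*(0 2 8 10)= (0 7 2 8 12 5 4 14 13 10)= [7, 1, 8, 3, 14, 4, 6, 2, 12, 9, 0, 11, 5, 10, 13]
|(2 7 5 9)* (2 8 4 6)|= |(2 7 5 9 8 4 6)|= 7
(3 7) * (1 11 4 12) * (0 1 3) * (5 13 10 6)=(0 1 11 4 12 3 7)(5 13 10 6)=[1, 11, 2, 7, 12, 13, 5, 0, 8, 9, 6, 4, 3, 10]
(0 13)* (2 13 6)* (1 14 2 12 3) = (0 6 12 3 1 14 2 13) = [6, 14, 13, 1, 4, 5, 12, 7, 8, 9, 10, 11, 3, 0, 2]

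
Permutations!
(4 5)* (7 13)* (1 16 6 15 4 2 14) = [0, 16, 14, 3, 5, 2, 15, 13, 8, 9, 10, 11, 12, 7, 1, 4, 6] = (1 16 6 15 4 5 2 14)(7 13)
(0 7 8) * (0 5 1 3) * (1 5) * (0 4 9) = [7, 3, 2, 4, 9, 5, 6, 8, 1, 0] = (0 7 8 1 3 4 9)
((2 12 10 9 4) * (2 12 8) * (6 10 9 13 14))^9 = (2 8)(6 10 13 14)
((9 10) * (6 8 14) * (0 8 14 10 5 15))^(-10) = (0 10 5)(8 9 15)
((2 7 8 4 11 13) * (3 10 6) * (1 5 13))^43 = (1 2 4 5 7 11 13 8)(3 10 6)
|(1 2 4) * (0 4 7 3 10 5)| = 8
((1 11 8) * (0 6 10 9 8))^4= ((0 6 10 9 8 1 11))^4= (0 8 6 1 10 11 9)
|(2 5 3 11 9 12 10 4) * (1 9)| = 9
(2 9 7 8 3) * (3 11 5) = [0, 1, 9, 2, 4, 3, 6, 8, 11, 7, 10, 5] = (2 9 7 8 11 5 3)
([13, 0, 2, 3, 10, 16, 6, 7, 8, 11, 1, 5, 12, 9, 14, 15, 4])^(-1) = [1, 10, 2, 3, 16, 11, 6, 7, 8, 13, 4, 9, 12, 0, 14, 15, 5]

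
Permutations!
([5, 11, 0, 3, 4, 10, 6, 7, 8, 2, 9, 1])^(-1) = [2, 11, 9, 3, 4, 0, 6, 7, 8, 10, 5, 1]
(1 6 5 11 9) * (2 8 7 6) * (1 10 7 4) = (1 2 8 4)(5 11 9 10 7 6) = [0, 2, 8, 3, 1, 11, 5, 6, 4, 10, 7, 9]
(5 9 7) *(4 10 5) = (4 10 5 9 7) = [0, 1, 2, 3, 10, 9, 6, 4, 8, 7, 5]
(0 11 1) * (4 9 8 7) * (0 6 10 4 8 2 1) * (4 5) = [11, 6, 1, 3, 9, 4, 10, 8, 7, 2, 5, 0] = (0 11)(1 6 10 5 4 9 2)(7 8)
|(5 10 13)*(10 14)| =|(5 14 10 13)| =4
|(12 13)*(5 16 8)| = 6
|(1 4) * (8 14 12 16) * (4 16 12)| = |(1 16 8 14 4)| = 5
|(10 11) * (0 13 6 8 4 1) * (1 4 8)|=4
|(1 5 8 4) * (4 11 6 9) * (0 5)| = 8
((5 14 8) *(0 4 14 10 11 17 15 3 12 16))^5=(0 10 12 8 15 4 11 16 5 3 14 17)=((0 4 14 8 5 10 11 17 15 3 12 16))^5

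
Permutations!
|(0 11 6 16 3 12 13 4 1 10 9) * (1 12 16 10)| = 30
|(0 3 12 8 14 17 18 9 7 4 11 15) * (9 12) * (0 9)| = 10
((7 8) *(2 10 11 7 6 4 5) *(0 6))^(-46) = (0 8 7 11 10 2 5 4 6)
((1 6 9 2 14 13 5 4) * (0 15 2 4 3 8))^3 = ((0 15 2 14 13 5 3 8)(1 6 9 4))^3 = (0 14 3 15 13 8 2 5)(1 4 9 6)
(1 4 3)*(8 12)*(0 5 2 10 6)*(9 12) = [5, 4, 10, 1, 3, 2, 0, 7, 9, 12, 6, 11, 8] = (0 5 2 10 6)(1 4 3)(8 9 12)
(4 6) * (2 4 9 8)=(2 4 6 9 8)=[0, 1, 4, 3, 6, 5, 9, 7, 2, 8]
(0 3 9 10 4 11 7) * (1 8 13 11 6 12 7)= (0 3 9 10 4 6 12 7)(1 8 13 11)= [3, 8, 2, 9, 6, 5, 12, 0, 13, 10, 4, 1, 7, 11]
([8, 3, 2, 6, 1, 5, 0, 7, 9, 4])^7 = [0, 1, 2, 3, 4, 5, 6, 7, 8, 9]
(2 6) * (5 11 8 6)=(2 5 11 8 6)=[0, 1, 5, 3, 4, 11, 2, 7, 6, 9, 10, 8]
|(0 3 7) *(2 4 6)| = 3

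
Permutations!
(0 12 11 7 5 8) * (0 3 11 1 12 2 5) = (0 2 5 8 3 11 7)(1 12) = [2, 12, 5, 11, 4, 8, 6, 0, 3, 9, 10, 7, 1]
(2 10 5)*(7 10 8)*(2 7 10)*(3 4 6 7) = (2 8 10 5 3 4 6 7) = [0, 1, 8, 4, 6, 3, 7, 2, 10, 9, 5]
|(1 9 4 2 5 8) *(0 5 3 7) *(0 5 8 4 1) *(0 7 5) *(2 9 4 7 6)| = |(0 8 6 2 3 5 7)(1 4 9)| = 21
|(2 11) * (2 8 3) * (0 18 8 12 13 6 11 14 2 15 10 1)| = |(0 18 8 3 15 10 1)(2 14)(6 11 12 13)| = 28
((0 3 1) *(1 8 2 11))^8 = (0 8 11)(1 3 2) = ((0 3 8 2 11 1))^8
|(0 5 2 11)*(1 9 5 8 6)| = 8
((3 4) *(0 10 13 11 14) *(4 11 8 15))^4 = (0 15 14 8 11 13 3 10 4)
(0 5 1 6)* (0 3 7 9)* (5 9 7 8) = (0 9)(1 6 3 8 5) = [9, 6, 2, 8, 4, 1, 3, 7, 5, 0]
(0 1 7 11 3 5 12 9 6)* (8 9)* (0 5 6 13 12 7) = (0 1)(3 6 5 7 11)(8 9 13 12) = [1, 0, 2, 6, 4, 7, 5, 11, 9, 13, 10, 3, 8, 12]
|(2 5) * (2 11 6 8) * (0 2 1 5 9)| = 15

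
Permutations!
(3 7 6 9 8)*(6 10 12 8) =[0, 1, 2, 7, 4, 5, 9, 10, 3, 6, 12, 11, 8] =(3 7 10 12 8)(6 9)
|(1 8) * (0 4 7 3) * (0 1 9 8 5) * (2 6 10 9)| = 30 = |(0 4 7 3 1 5)(2 6 10 9 8)|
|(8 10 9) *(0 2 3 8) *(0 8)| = |(0 2 3)(8 10 9)| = 3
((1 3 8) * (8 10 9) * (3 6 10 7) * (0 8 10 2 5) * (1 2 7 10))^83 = (0 5 2 8)(1 9 10 3 7 6)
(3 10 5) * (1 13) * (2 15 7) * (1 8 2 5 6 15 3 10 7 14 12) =(1 13 8 2 3 7 5 10 6 15 14 12) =[0, 13, 3, 7, 4, 10, 15, 5, 2, 9, 6, 11, 1, 8, 12, 14]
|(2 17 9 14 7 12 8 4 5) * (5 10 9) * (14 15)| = 24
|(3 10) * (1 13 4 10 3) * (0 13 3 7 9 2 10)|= |(0 13 4)(1 3 7 9 2 10)|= 6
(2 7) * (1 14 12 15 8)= (1 14 12 15 8)(2 7)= [0, 14, 7, 3, 4, 5, 6, 2, 1, 9, 10, 11, 15, 13, 12, 8]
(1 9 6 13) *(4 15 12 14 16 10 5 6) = (1 9 4 15 12 14 16 10 5 6 13) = [0, 9, 2, 3, 15, 6, 13, 7, 8, 4, 5, 11, 14, 1, 16, 12, 10]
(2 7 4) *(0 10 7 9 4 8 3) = (0 10 7 8 3)(2 9 4) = [10, 1, 9, 0, 2, 5, 6, 8, 3, 4, 7]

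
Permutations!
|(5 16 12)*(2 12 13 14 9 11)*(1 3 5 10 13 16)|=21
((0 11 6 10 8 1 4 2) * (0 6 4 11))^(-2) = (1 10 2 11 8 6 4)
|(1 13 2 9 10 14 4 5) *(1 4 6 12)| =8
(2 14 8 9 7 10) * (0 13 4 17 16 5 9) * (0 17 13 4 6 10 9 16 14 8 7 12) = (0 4 13 6 10 2 8 17 14 7 9 12)(5 16) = [4, 1, 8, 3, 13, 16, 10, 9, 17, 12, 2, 11, 0, 6, 7, 15, 5, 14]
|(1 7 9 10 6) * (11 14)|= 10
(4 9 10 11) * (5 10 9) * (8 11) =(4 5 10 8 11) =[0, 1, 2, 3, 5, 10, 6, 7, 11, 9, 8, 4]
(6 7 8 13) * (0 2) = [2, 1, 0, 3, 4, 5, 7, 8, 13, 9, 10, 11, 12, 6] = (0 2)(6 7 8 13)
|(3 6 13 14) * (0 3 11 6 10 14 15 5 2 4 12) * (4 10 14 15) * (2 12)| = 12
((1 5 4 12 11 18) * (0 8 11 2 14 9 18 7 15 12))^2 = (0 11 15 2 9 1 4 8 7 12 14 18 5)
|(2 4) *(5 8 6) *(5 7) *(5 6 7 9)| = |(2 4)(5 8 7 6 9)| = 10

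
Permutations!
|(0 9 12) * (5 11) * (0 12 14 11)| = |(0 9 14 11 5)| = 5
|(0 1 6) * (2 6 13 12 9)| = 7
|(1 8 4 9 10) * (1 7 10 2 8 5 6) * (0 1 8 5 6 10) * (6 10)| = |(0 1 10 7)(2 5 6 8 4 9)| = 12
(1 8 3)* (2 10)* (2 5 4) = (1 8 3)(2 10 5 4) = [0, 8, 10, 1, 2, 4, 6, 7, 3, 9, 5]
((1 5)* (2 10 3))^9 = (10)(1 5)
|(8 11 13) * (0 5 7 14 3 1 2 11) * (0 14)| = |(0 5 7)(1 2 11 13 8 14 3)| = 21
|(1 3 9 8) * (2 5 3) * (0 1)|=7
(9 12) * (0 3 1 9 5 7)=(0 3 1 9 12 5 7)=[3, 9, 2, 1, 4, 7, 6, 0, 8, 12, 10, 11, 5]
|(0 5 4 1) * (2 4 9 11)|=7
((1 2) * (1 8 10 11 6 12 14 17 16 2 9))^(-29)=((1 9)(2 8 10 11 6 12 14 17 16))^(-29)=(1 9)(2 17 12 11 8 16 14 6 10)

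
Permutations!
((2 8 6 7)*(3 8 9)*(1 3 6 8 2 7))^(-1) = ((1 3 2 9 6))^(-1) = (1 6 9 2 3)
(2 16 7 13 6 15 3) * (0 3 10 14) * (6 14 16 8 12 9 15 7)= (0 3 2 8 12 9 15 10 16 6 7 13 14)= [3, 1, 8, 2, 4, 5, 7, 13, 12, 15, 16, 11, 9, 14, 0, 10, 6]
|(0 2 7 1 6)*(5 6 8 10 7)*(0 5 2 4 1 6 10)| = 4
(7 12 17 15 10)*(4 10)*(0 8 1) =(0 8 1)(4 10 7 12 17 15) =[8, 0, 2, 3, 10, 5, 6, 12, 1, 9, 7, 11, 17, 13, 14, 4, 16, 15]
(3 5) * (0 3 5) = (5)(0 3) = [3, 1, 2, 0, 4, 5]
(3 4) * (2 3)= (2 3 4)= [0, 1, 3, 4, 2]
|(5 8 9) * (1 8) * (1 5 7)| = 4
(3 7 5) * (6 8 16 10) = (3 7 5)(6 8 16 10) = [0, 1, 2, 7, 4, 3, 8, 5, 16, 9, 6, 11, 12, 13, 14, 15, 10]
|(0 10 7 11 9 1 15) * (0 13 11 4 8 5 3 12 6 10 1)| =|(0 1 15 13 11 9)(3 12 6 10 7 4 8 5)| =24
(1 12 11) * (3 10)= (1 12 11)(3 10)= [0, 12, 2, 10, 4, 5, 6, 7, 8, 9, 3, 1, 11]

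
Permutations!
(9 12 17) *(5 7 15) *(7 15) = (5 15)(9 12 17) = [0, 1, 2, 3, 4, 15, 6, 7, 8, 12, 10, 11, 17, 13, 14, 5, 16, 9]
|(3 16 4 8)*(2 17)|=|(2 17)(3 16 4 8)|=4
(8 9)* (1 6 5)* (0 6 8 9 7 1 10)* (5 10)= (0 6 10)(1 8 7)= [6, 8, 2, 3, 4, 5, 10, 1, 7, 9, 0]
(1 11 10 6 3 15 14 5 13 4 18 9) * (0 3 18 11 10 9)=(0 3 15 14 5 13 4 11 9 1 10 6 18)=[3, 10, 2, 15, 11, 13, 18, 7, 8, 1, 6, 9, 12, 4, 5, 14, 16, 17, 0]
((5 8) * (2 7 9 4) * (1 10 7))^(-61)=((1 10 7 9 4 2)(5 8))^(-61)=(1 2 4 9 7 10)(5 8)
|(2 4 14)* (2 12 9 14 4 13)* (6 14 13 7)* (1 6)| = 8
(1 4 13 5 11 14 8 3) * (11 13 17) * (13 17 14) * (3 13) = [0, 4, 2, 1, 14, 17, 6, 7, 13, 9, 10, 3, 12, 5, 8, 15, 16, 11] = (1 4 14 8 13 5 17 11 3)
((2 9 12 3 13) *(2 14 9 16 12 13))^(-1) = (2 3 12 16)(9 14 13)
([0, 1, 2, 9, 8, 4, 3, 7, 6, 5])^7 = (3 9 5 4 8 6)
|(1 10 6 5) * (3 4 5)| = 6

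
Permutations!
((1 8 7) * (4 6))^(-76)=((1 8 7)(4 6))^(-76)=(1 7 8)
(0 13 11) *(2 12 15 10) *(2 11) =(0 13 2 12 15 10 11) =[13, 1, 12, 3, 4, 5, 6, 7, 8, 9, 11, 0, 15, 2, 14, 10]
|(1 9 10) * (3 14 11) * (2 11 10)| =7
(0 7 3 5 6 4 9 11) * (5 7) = (0 5 6 4 9 11)(3 7) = [5, 1, 2, 7, 9, 6, 4, 3, 8, 11, 10, 0]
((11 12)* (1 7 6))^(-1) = ((1 7 6)(11 12))^(-1) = (1 6 7)(11 12)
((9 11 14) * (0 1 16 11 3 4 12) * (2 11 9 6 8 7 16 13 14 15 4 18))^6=((0 1 13 14 6 8 7 16 9 3 18 2 11 15 4 12))^6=(0 7 11 13 9 4 6 18)(1 16 15 14 3 12 8 2)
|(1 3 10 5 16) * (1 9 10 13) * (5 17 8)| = |(1 3 13)(5 16 9 10 17 8)| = 6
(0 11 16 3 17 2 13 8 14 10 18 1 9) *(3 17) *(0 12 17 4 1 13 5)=(0 11 16 4 1 9 12 17 2 5)(8 14 10 18 13)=[11, 9, 5, 3, 1, 0, 6, 7, 14, 12, 18, 16, 17, 8, 10, 15, 4, 2, 13]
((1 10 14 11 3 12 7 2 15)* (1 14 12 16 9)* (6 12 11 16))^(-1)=(1 9 16 14 15 2 7 12 6 3 11 10)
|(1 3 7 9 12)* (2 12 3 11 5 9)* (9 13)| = 9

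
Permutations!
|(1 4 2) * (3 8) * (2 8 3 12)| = 5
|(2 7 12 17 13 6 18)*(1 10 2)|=9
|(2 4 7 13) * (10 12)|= 4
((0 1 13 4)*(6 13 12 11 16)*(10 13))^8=((0 1 12 11 16 6 10 13 4))^8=(0 4 13 10 6 16 11 12 1)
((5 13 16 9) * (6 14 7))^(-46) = (5 16)(6 7 14)(9 13)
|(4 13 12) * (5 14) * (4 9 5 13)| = |(5 14 13 12 9)| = 5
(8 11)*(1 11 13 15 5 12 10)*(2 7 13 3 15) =(1 11 8 3 15 5 12 10)(2 7 13) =[0, 11, 7, 15, 4, 12, 6, 13, 3, 9, 1, 8, 10, 2, 14, 5]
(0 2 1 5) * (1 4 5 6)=[2, 6, 4, 3, 5, 0, 1]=(0 2 4 5)(1 6)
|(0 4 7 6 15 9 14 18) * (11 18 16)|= |(0 4 7 6 15 9 14 16 11 18)|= 10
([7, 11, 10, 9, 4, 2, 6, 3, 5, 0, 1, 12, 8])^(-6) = [3, 11, 10, 0, 4, 2, 6, 9, 5, 7, 1, 12, 8]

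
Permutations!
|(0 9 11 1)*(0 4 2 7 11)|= |(0 9)(1 4 2 7 11)|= 10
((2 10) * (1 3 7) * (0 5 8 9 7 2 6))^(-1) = (0 6 10 2 3 1 7 9 8 5)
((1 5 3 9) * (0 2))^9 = ((0 2)(1 5 3 9))^9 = (0 2)(1 5 3 9)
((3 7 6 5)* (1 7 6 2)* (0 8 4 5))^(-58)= ((0 8 4 5 3 6)(1 7 2))^(-58)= (0 4 3)(1 2 7)(5 6 8)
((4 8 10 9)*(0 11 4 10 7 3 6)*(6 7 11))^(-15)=(11)(0 6)(3 7)(9 10)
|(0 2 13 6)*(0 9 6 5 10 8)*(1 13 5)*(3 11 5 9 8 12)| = |(0 2 9 6 8)(1 13)(3 11 5 10 12)| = 10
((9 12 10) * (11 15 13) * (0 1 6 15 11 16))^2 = ((0 1 6 15 13 16)(9 12 10))^2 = (0 6 13)(1 15 16)(9 10 12)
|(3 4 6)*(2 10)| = |(2 10)(3 4 6)| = 6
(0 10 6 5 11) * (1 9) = (0 10 6 5 11)(1 9) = [10, 9, 2, 3, 4, 11, 5, 7, 8, 1, 6, 0]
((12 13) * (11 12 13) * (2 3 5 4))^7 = (13)(2 4 5 3)(11 12)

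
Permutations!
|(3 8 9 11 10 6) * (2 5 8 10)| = |(2 5 8 9 11)(3 10 6)| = 15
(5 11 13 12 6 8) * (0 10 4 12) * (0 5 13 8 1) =[10, 0, 2, 3, 12, 11, 1, 7, 13, 9, 4, 8, 6, 5] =(0 10 4 12 6 1)(5 11 8 13)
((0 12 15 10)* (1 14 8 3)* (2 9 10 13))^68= (0 9 13 12 10 2 15)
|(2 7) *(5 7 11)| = |(2 11 5 7)| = 4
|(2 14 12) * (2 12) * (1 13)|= 2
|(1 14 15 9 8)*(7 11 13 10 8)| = 9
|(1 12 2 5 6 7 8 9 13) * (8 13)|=14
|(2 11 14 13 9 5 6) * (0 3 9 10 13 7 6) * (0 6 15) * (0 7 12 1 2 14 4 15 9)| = 22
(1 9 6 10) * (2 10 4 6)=(1 9 2 10)(4 6)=[0, 9, 10, 3, 6, 5, 4, 7, 8, 2, 1]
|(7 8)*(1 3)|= |(1 3)(7 8)|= 2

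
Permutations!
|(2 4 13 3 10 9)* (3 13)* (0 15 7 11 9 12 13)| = |(0 15 7 11 9 2 4 3 10 12 13)| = 11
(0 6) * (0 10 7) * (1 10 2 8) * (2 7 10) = (10)(0 6 7)(1 2 8) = [6, 2, 8, 3, 4, 5, 7, 0, 1, 9, 10]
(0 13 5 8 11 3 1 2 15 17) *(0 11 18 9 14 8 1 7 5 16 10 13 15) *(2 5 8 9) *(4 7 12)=[15, 5, 0, 12, 7, 1, 6, 8, 18, 14, 13, 3, 4, 16, 9, 17, 10, 11, 2]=(0 15 17 11 3 12 4 7 8 18 2)(1 5)(9 14)(10 13 16)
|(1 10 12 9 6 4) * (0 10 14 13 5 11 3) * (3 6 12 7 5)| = |(0 10 7 5 11 6 4 1 14 13 3)(9 12)| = 22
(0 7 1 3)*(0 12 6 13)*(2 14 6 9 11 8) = (0 7 1 3 12 9 11 8 2 14 6 13) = [7, 3, 14, 12, 4, 5, 13, 1, 2, 11, 10, 8, 9, 0, 6]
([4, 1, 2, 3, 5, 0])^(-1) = (0 5 4)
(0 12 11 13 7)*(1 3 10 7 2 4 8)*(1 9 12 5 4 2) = (0 5 4 8 9 12 11 13 1 3 10 7) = [5, 3, 2, 10, 8, 4, 6, 0, 9, 12, 7, 13, 11, 1]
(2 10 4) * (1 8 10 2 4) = [0, 8, 2, 3, 4, 5, 6, 7, 10, 9, 1] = (1 8 10)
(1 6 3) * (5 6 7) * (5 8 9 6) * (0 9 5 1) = (0 9 6 3)(1 7 8 5) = [9, 7, 2, 0, 4, 1, 3, 8, 5, 6]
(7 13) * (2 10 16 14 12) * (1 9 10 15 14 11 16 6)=(1 9 10 6)(2 15 14 12)(7 13)(11 16)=[0, 9, 15, 3, 4, 5, 1, 13, 8, 10, 6, 16, 2, 7, 12, 14, 11]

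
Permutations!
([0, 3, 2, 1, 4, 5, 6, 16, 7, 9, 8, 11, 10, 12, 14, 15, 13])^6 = (16)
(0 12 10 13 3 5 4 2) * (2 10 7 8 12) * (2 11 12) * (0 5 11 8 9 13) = [8, 1, 5, 11, 10, 4, 6, 9, 2, 13, 0, 12, 7, 3] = (0 8 2 5 4 10)(3 11 12 7 9 13)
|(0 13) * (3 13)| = |(0 3 13)| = 3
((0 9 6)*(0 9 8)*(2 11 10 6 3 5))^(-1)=((0 8)(2 11 10 6 9 3 5))^(-1)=(0 8)(2 5 3 9 6 10 11)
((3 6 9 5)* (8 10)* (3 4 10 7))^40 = ((3 6 9 5 4 10 8 7))^40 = (10)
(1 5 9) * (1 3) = (1 5 9 3) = [0, 5, 2, 1, 4, 9, 6, 7, 8, 3]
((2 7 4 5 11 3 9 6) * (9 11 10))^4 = ((2 7 4 5 10 9 6)(3 11))^4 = (11)(2 10 7 9 4 6 5)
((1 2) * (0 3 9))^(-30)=(9)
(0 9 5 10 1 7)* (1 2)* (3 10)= [9, 7, 1, 10, 4, 3, 6, 0, 8, 5, 2]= (0 9 5 3 10 2 1 7)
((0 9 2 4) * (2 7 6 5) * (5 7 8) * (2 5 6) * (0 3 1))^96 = ((0 9 8 6 7 2 4 3 1))^96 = (0 4 6)(1 2 8)(3 7 9)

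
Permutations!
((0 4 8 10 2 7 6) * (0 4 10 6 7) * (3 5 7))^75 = (10)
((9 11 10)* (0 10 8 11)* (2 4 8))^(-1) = (0 9 10)(2 11 8 4)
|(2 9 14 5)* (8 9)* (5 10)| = 6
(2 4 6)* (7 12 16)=(2 4 6)(7 12 16)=[0, 1, 4, 3, 6, 5, 2, 12, 8, 9, 10, 11, 16, 13, 14, 15, 7]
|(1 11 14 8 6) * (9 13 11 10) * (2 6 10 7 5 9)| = |(1 7 5 9 13 11 14 8 10 2 6)| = 11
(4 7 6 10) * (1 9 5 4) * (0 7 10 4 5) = (0 7 6 4 10 1 9) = [7, 9, 2, 3, 10, 5, 4, 6, 8, 0, 1]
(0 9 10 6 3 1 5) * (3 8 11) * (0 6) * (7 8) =(0 9 10)(1 5 6 7 8 11 3) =[9, 5, 2, 1, 4, 6, 7, 8, 11, 10, 0, 3]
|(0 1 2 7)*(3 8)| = 4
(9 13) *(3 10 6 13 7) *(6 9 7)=[0, 1, 2, 10, 4, 5, 13, 3, 8, 6, 9, 11, 12, 7]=(3 10 9 6 13 7)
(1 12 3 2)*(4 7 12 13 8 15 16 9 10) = (1 13 8 15 16 9 10 4 7 12 3 2) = [0, 13, 1, 2, 7, 5, 6, 12, 15, 10, 4, 11, 3, 8, 14, 16, 9]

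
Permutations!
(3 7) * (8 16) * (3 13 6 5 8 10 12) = (3 7 13 6 5 8 16 10 12) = [0, 1, 2, 7, 4, 8, 5, 13, 16, 9, 12, 11, 3, 6, 14, 15, 10]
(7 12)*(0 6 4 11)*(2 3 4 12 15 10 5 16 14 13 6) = (0 2 3 4 11)(5 16 14 13 6 12 7 15 10) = [2, 1, 3, 4, 11, 16, 12, 15, 8, 9, 5, 0, 7, 6, 13, 10, 14]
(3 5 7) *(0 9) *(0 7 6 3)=(0 9 7)(3 5 6)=[9, 1, 2, 5, 4, 6, 3, 0, 8, 7]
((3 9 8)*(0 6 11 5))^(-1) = ((0 6 11 5)(3 9 8))^(-1) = (0 5 11 6)(3 8 9)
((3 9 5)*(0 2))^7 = (0 2)(3 9 5)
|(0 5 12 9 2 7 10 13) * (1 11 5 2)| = 5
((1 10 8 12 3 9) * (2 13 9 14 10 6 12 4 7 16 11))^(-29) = (1 9 13 2 11 16 7 4 8 10 14 3 12 6)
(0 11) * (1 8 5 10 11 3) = (0 3 1 8 5 10 11) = [3, 8, 2, 1, 4, 10, 6, 7, 5, 9, 11, 0]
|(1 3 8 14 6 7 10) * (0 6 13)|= 9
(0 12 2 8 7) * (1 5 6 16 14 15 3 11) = [12, 5, 8, 11, 4, 6, 16, 0, 7, 9, 10, 1, 2, 13, 15, 3, 14] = (0 12 2 8 7)(1 5 6 16 14 15 3 11)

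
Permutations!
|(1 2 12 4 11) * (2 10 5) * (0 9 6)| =|(0 9 6)(1 10 5 2 12 4 11)| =21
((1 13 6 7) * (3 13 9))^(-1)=(1 7 6 13 3 9)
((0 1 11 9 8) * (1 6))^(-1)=(0 8 9 11 1 6)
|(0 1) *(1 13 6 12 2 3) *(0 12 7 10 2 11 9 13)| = |(1 12 11 9 13 6 7 10 2 3)| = 10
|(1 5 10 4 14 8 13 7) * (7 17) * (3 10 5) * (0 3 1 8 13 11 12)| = 11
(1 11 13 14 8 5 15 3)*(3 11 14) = (1 14 8 5 15 11 13 3) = [0, 14, 2, 1, 4, 15, 6, 7, 5, 9, 10, 13, 12, 3, 8, 11]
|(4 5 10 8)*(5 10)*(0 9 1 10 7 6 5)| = 9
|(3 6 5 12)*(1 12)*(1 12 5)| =5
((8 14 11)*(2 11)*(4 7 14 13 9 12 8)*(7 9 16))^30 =(16)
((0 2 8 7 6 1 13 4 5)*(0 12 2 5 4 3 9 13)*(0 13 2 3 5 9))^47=((0 9 2 8 7 6 1 13 5 12 3))^47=(0 8 1 12 9 7 13 3 2 6 5)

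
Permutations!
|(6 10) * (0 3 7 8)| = 4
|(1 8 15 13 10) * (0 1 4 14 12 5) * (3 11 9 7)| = |(0 1 8 15 13 10 4 14 12 5)(3 11 9 7)| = 20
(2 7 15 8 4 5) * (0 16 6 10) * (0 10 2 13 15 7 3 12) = (0 16 6 2 3 12)(4 5 13 15 8) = [16, 1, 3, 12, 5, 13, 2, 7, 4, 9, 10, 11, 0, 15, 14, 8, 6]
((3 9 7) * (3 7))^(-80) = ((3 9))^(-80) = (9)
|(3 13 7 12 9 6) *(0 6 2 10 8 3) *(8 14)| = 18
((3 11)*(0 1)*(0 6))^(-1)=((0 1 6)(3 11))^(-1)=(0 6 1)(3 11)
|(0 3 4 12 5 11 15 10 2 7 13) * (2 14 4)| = |(0 3 2 7 13)(4 12 5 11 15 10 14)| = 35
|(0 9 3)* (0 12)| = |(0 9 3 12)| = 4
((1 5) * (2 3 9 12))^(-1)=(1 5)(2 12 9 3)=((1 5)(2 3 9 12))^(-1)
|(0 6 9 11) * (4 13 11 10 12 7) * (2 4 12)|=8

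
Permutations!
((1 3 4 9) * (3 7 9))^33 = (9)(3 4)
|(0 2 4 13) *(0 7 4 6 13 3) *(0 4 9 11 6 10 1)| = 20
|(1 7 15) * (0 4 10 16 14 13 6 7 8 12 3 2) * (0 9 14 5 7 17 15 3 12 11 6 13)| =30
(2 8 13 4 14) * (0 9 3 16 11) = (0 9 3 16 11)(2 8 13 4 14) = [9, 1, 8, 16, 14, 5, 6, 7, 13, 3, 10, 0, 12, 4, 2, 15, 11]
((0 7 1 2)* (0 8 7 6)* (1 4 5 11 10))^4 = (1 4)(2 5)(7 10)(8 11)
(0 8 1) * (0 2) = (0 8 1 2) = [8, 2, 0, 3, 4, 5, 6, 7, 1]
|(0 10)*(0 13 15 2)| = |(0 10 13 15 2)| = 5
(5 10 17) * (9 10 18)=(5 18 9 10 17)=[0, 1, 2, 3, 4, 18, 6, 7, 8, 10, 17, 11, 12, 13, 14, 15, 16, 5, 9]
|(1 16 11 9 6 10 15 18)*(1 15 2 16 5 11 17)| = |(1 5 11 9 6 10 2 16 17)(15 18)| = 18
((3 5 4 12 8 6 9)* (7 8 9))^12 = ((3 5 4 12 9)(6 7 8))^12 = (3 4 9 5 12)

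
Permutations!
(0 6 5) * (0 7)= (0 6 5 7)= [6, 1, 2, 3, 4, 7, 5, 0]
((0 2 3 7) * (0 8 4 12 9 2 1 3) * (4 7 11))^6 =(0 9 4 3)(1 2 12 11) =((0 1 3 11 4 12 9 2)(7 8))^6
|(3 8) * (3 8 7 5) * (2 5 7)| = 3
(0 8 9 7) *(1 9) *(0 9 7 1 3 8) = [0, 7, 2, 8, 4, 5, 6, 9, 3, 1] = (1 7 9)(3 8)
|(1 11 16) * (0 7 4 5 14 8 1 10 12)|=11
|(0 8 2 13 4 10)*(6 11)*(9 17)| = |(0 8 2 13 4 10)(6 11)(9 17)| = 6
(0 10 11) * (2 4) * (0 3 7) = [10, 1, 4, 7, 2, 5, 6, 0, 8, 9, 11, 3] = (0 10 11 3 7)(2 4)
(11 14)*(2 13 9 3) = (2 13 9 3)(11 14) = [0, 1, 13, 2, 4, 5, 6, 7, 8, 3, 10, 14, 12, 9, 11]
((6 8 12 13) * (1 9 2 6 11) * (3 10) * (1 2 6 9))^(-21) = ((2 9 6 8 12 13 11)(3 10))^(-21) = (13)(3 10)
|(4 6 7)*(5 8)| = |(4 6 7)(5 8)| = 6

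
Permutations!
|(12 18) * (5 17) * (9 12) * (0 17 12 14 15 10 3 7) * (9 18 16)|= |(18)(0 17 5 12 16 9 14 15 10 3 7)|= 11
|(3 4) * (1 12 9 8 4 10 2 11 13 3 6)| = |(1 12 9 8 4 6)(2 11 13 3 10)| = 30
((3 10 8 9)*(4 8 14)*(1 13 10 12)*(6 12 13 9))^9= (1 12 6 8 4 14 10 13 3 9)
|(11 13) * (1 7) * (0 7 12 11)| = 6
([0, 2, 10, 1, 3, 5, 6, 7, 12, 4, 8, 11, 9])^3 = (1 8 4 2 12 3 10 9)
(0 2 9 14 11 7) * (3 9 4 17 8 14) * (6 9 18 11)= [2, 1, 4, 18, 17, 5, 9, 0, 14, 3, 10, 7, 12, 13, 6, 15, 16, 8, 11]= (0 2 4 17 8 14 6 9 3 18 11 7)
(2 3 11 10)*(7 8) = (2 3 11 10)(7 8) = [0, 1, 3, 11, 4, 5, 6, 8, 7, 9, 2, 10]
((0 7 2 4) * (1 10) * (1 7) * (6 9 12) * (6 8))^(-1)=((0 1 10 7 2 4)(6 9 12 8))^(-1)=(0 4 2 7 10 1)(6 8 12 9)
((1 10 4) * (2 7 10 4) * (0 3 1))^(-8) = ((0 3 1 4)(2 7 10))^(-8) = (2 7 10)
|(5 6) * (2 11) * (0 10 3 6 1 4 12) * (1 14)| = |(0 10 3 6 5 14 1 4 12)(2 11)| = 18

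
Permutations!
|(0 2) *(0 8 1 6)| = 5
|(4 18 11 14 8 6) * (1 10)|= |(1 10)(4 18 11 14 8 6)|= 6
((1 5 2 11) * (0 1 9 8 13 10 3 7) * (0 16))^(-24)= ((0 1 5 2 11 9 8 13 10 3 7 16))^(-24)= (16)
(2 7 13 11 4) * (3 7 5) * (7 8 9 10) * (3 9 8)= (2 5 9 10 7 13 11 4)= [0, 1, 5, 3, 2, 9, 6, 13, 8, 10, 7, 4, 12, 11]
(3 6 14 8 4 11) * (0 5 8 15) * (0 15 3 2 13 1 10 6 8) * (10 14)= (15)(0 5)(1 14 3 8 4 11 2 13)(6 10)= [5, 14, 13, 8, 11, 0, 10, 7, 4, 9, 6, 2, 12, 1, 3, 15]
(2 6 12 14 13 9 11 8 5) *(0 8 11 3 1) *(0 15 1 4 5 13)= [8, 15, 6, 4, 5, 2, 12, 7, 13, 3, 10, 11, 14, 9, 0, 1]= (0 8 13 9 3 4 5 2 6 12 14)(1 15)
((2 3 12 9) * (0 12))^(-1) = (0 3 2 9 12) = ((0 12 9 2 3))^(-1)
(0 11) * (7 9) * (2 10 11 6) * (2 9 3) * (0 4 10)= (0 6 9 7 3 2)(4 10 11)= [6, 1, 0, 2, 10, 5, 9, 3, 8, 7, 11, 4]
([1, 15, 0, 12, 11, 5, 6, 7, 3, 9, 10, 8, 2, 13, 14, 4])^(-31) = [8, 3, 11, 15, 2, 5, 6, 7, 1, 9, 10, 0, 4, 13, 14, 12]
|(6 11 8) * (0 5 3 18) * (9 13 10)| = 12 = |(0 5 3 18)(6 11 8)(9 13 10)|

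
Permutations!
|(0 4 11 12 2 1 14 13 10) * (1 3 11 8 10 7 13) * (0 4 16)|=12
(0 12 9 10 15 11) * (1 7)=(0 12 9 10 15 11)(1 7)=[12, 7, 2, 3, 4, 5, 6, 1, 8, 10, 15, 0, 9, 13, 14, 11]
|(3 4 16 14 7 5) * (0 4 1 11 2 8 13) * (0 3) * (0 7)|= |(0 4 16 14)(1 11 2 8 13 3)(5 7)|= 12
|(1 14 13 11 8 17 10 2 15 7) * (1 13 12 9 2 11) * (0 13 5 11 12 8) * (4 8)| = |(0 13 1 14 4 8 17 10 12 9 2 15 7 5 11)| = 15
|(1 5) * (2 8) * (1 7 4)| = 4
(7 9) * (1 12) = (1 12)(7 9) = [0, 12, 2, 3, 4, 5, 6, 9, 8, 7, 10, 11, 1]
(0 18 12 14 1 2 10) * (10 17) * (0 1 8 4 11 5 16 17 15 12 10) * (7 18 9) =[9, 2, 15, 3, 11, 16, 6, 18, 4, 7, 1, 5, 14, 13, 8, 12, 17, 0, 10] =(0 9 7 18 10 1 2 15 12 14 8 4 11 5 16 17)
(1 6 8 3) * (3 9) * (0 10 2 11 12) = (0 10 2 11 12)(1 6 8 9 3) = [10, 6, 11, 1, 4, 5, 8, 7, 9, 3, 2, 12, 0]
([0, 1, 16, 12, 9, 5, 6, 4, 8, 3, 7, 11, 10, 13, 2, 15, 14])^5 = [0, 1, 14, 9, 7, 5, 6, 10, 8, 4, 12, 11, 3, 13, 16, 15, 2]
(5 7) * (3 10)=(3 10)(5 7)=[0, 1, 2, 10, 4, 7, 6, 5, 8, 9, 3]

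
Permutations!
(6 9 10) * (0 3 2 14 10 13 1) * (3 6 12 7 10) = (0 6 9 13 1)(2 14 3)(7 10 12) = [6, 0, 14, 2, 4, 5, 9, 10, 8, 13, 12, 11, 7, 1, 3]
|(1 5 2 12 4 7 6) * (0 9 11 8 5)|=|(0 9 11 8 5 2 12 4 7 6 1)|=11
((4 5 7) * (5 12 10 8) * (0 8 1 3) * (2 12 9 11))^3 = (0 7 11 10)(1 8 4 2)(3 5 9 12) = ((0 8 5 7 4 9 11 2 12 10 1 3))^3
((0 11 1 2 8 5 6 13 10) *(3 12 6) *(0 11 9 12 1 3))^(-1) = ((0 9 12 6 13 10 11 3 1 2 8 5))^(-1) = (0 5 8 2 1 3 11 10 13 6 12 9)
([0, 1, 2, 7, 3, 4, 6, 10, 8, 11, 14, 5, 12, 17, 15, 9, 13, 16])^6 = (17)(3 11 14)(4 9 10)(5 15 7)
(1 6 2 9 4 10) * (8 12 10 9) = (1 6 2 8 12 10)(4 9) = [0, 6, 8, 3, 9, 5, 2, 7, 12, 4, 1, 11, 10]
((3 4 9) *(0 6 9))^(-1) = (0 4 3 9 6)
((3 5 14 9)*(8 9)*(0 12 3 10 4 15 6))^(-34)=(0 6 15 4 10 9 8 14 5 3 12)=((0 12 3 5 14 8 9 10 4 15 6))^(-34)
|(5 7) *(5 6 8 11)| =|(5 7 6 8 11)| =5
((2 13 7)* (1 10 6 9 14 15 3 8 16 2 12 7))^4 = (1 14 16 10 15 2 6 3 13 9 8)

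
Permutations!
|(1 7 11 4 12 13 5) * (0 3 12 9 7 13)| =12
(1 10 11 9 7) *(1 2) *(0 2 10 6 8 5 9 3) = (0 2 1 6 8 5 9 7 10 11 3) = [2, 6, 1, 0, 4, 9, 8, 10, 5, 7, 11, 3]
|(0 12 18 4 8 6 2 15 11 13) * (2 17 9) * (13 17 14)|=40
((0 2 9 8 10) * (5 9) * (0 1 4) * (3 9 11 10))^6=((0 2 5 11 10 1 4)(3 9 8))^6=(0 4 1 10 11 5 2)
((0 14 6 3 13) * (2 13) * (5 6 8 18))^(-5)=((0 14 8 18 5 6 3 2 13))^(-5)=(0 5 13 18 2 8 3 14 6)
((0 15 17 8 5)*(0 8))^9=(17)(5 8)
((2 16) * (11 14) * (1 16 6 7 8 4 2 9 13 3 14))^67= ((1 16 9 13 3 14 11)(2 6 7 8 4))^67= (1 3 16 14 9 11 13)(2 7 4 6 8)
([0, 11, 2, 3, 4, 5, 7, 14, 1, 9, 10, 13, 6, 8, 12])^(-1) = (1 8 13 11)(6 12 14 7)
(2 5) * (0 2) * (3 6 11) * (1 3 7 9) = (0 2 5)(1 3 6 11 7 9) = [2, 3, 5, 6, 4, 0, 11, 9, 8, 1, 10, 7]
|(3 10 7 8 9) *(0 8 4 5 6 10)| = 20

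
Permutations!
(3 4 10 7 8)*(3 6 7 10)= (10)(3 4)(6 7 8)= [0, 1, 2, 4, 3, 5, 7, 8, 6, 9, 10]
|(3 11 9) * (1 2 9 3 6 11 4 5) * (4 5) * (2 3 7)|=15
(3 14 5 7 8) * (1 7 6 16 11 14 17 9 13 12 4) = (1 7 8 3 17 9 13 12 4)(5 6 16 11 14) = [0, 7, 2, 17, 1, 6, 16, 8, 3, 13, 10, 14, 4, 12, 5, 15, 11, 9]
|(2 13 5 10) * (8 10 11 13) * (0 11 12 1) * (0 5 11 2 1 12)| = |(0 2 8 10 1 5)(11 13)| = 6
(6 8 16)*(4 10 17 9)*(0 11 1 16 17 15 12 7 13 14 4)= (0 11 1 16 6 8 17 9)(4 10 15 12 7 13 14)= [11, 16, 2, 3, 10, 5, 8, 13, 17, 0, 15, 1, 7, 14, 4, 12, 6, 9]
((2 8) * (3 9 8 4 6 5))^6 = ((2 4 6 5 3 9 8))^6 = (2 8 9 3 5 6 4)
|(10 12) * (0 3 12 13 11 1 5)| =8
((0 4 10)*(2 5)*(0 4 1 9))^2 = (10)(0 9 1)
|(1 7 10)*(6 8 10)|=5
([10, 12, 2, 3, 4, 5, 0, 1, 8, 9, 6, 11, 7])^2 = (0 6 10)(1 7 12)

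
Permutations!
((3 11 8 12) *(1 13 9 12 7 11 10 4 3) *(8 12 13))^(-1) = ((1 8 7 11 12)(3 10 4)(9 13))^(-1) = (1 12 11 7 8)(3 4 10)(9 13)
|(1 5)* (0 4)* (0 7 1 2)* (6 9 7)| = 8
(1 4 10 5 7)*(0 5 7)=(0 5)(1 4 10 7)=[5, 4, 2, 3, 10, 0, 6, 1, 8, 9, 7]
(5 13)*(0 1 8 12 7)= (0 1 8 12 7)(5 13)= [1, 8, 2, 3, 4, 13, 6, 0, 12, 9, 10, 11, 7, 5]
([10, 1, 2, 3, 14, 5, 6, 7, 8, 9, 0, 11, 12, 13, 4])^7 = [10, 1, 2, 3, 14, 5, 6, 7, 8, 9, 0, 11, 12, 13, 4]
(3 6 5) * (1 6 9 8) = (1 6 5 3 9 8) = [0, 6, 2, 9, 4, 3, 5, 7, 1, 8]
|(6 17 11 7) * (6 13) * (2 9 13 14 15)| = 9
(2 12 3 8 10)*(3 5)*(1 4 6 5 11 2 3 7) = (1 4 6 5 7)(2 12 11)(3 8 10) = [0, 4, 12, 8, 6, 7, 5, 1, 10, 9, 3, 2, 11]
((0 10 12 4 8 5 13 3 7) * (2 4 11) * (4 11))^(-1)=(0 7 3 13 5 8 4 12 10)(2 11)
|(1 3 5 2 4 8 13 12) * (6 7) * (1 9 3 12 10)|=10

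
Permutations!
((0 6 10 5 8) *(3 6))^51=((0 3 6 10 5 8))^51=(0 10)(3 5)(6 8)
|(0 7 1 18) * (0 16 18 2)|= |(0 7 1 2)(16 18)|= 4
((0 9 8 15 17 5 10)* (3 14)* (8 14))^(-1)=((0 9 14 3 8 15 17 5 10))^(-1)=(0 10 5 17 15 8 3 14 9)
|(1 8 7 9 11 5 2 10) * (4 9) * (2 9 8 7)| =6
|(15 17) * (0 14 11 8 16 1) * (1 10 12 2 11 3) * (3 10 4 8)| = 24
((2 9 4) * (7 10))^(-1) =((2 9 4)(7 10))^(-1) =(2 4 9)(7 10)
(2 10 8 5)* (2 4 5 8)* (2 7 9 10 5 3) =(2 5 4 3)(7 9 10) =[0, 1, 5, 2, 3, 4, 6, 9, 8, 10, 7]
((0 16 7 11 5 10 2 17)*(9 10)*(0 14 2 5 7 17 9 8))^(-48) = ((0 16 17 14 2 9 10 5 8)(7 11))^(-48) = (0 10 14)(2 16 5)(8 9 17)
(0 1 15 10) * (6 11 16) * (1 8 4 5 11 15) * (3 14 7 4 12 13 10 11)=(0 8 12 13 10)(3 14 7 4 5)(6 15 11 16)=[8, 1, 2, 14, 5, 3, 15, 4, 12, 9, 0, 16, 13, 10, 7, 11, 6]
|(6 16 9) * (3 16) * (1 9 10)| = 6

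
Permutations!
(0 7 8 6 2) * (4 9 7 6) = (0 6 2)(4 9 7 8) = [6, 1, 0, 3, 9, 5, 2, 8, 4, 7]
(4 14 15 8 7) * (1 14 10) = [0, 14, 2, 3, 10, 5, 6, 4, 7, 9, 1, 11, 12, 13, 15, 8] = (1 14 15 8 7 4 10)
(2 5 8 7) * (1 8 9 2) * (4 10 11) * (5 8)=(1 5 9 2 8 7)(4 10 11)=[0, 5, 8, 3, 10, 9, 6, 1, 7, 2, 11, 4]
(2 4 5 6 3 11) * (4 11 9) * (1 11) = (1 11 2)(3 9 4 5 6) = [0, 11, 1, 9, 5, 6, 3, 7, 8, 4, 10, 2]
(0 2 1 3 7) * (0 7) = (7)(0 2 1 3) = [2, 3, 1, 0, 4, 5, 6, 7]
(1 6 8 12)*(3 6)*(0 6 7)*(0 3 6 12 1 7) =(0 12 7 3)(1 6 8) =[12, 6, 2, 0, 4, 5, 8, 3, 1, 9, 10, 11, 7]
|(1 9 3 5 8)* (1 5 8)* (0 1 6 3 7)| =4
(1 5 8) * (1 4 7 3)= (1 5 8 4 7 3)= [0, 5, 2, 1, 7, 8, 6, 3, 4]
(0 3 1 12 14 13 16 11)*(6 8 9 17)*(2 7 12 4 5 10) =(0 3 1 4 5 10 2 7 12 14 13 16 11)(6 8 9 17) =[3, 4, 7, 1, 5, 10, 8, 12, 9, 17, 2, 0, 14, 16, 13, 15, 11, 6]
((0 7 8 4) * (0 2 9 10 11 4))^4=((0 7 8)(2 9 10 11 4))^4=(0 7 8)(2 4 11 10 9)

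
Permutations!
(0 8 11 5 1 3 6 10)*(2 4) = (0 8 11 5 1 3 6 10)(2 4) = [8, 3, 4, 6, 2, 1, 10, 7, 11, 9, 0, 5]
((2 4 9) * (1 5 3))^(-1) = (1 3 5)(2 9 4) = ((1 5 3)(2 4 9))^(-1)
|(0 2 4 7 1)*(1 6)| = |(0 2 4 7 6 1)| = 6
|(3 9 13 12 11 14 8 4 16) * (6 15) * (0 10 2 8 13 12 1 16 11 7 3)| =20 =|(0 10 2 8 4 11 14 13 1 16)(3 9 12 7)(6 15)|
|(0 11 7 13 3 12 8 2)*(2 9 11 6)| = 21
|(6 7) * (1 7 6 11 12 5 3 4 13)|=8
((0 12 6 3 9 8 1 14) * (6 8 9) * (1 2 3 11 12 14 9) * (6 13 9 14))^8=(0 9 2 11 14 13 8 6 1 3 12)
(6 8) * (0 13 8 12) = (0 13 8 6 12) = [13, 1, 2, 3, 4, 5, 12, 7, 6, 9, 10, 11, 0, 8]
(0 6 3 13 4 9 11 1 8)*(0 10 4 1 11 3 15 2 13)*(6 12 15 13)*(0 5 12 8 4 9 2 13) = (0 8 10 9 3 5 12 15 13 1 4 2 6) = [8, 4, 6, 5, 2, 12, 0, 7, 10, 3, 9, 11, 15, 1, 14, 13]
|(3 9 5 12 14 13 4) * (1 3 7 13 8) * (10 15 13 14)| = 12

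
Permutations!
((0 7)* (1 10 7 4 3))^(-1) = ((0 4 3 1 10 7))^(-1) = (0 7 10 1 3 4)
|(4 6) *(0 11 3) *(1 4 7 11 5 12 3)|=|(0 5 12 3)(1 4 6 7 11)|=20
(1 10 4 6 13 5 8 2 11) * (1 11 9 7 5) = [0, 10, 9, 3, 6, 8, 13, 5, 2, 7, 4, 11, 12, 1] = (1 10 4 6 13)(2 9 7 5 8)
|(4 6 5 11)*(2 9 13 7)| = 4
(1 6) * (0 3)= (0 3)(1 6)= [3, 6, 2, 0, 4, 5, 1]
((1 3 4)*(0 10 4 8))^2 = ((0 10 4 1 3 8))^2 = (0 4 3)(1 8 10)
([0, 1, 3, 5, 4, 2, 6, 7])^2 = (7)(2 5 3)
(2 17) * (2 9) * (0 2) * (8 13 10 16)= (0 2 17 9)(8 13 10 16)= [2, 1, 17, 3, 4, 5, 6, 7, 13, 0, 16, 11, 12, 10, 14, 15, 8, 9]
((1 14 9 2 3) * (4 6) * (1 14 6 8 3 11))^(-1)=(1 11 2 9 14 3 8 4 6)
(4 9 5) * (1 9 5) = (1 9)(4 5) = [0, 9, 2, 3, 5, 4, 6, 7, 8, 1]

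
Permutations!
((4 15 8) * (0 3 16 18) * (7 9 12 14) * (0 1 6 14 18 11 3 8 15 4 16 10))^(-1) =((0 8 16 11 3 10)(1 6 14 7 9 12 18))^(-1) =(0 10 3 11 16 8)(1 18 12 9 7 14 6)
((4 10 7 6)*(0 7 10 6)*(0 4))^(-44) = ((10)(0 7 4 6))^(-44) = (10)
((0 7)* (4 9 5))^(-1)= ((0 7)(4 9 5))^(-1)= (0 7)(4 5 9)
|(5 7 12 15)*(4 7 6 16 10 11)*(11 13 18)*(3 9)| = 22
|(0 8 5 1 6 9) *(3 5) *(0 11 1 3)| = 4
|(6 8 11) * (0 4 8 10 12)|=7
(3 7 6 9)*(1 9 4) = [0, 9, 2, 7, 1, 5, 4, 6, 8, 3] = (1 9 3 7 6 4)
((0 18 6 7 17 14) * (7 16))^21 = ((0 18 6 16 7 17 14))^21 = (18)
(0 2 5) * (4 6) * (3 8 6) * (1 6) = (0 2 5)(1 6 4 3 8) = [2, 6, 5, 8, 3, 0, 4, 7, 1]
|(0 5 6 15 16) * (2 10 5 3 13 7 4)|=|(0 3 13 7 4 2 10 5 6 15 16)|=11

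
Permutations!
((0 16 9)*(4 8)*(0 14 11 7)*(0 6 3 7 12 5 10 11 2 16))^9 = ((2 16 9 14)(3 7 6)(4 8)(5 10 11 12))^9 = (2 16 9 14)(4 8)(5 10 11 12)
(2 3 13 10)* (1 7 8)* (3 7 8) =(1 8)(2 7 3 13 10) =[0, 8, 7, 13, 4, 5, 6, 3, 1, 9, 2, 11, 12, 10]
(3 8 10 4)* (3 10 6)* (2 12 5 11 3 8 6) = (2 12 5 11 3 6 8)(4 10) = [0, 1, 12, 6, 10, 11, 8, 7, 2, 9, 4, 3, 5]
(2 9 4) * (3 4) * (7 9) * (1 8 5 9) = (1 8 5 9 3 4 2 7) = [0, 8, 7, 4, 2, 9, 6, 1, 5, 3]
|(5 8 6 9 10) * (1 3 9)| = 7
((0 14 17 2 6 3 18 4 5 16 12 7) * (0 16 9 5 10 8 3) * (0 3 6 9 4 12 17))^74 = (2 12 8 9 7 6 5 16 3 4 17 18 10)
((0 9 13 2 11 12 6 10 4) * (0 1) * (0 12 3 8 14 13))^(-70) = (2 3 14)(8 13 11)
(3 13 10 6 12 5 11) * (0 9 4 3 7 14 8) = [9, 1, 2, 13, 3, 11, 12, 14, 0, 4, 6, 7, 5, 10, 8] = (0 9 4 3 13 10 6 12 5 11 7 14 8)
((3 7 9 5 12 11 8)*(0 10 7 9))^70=(0 10 7)(3 11 5)(8 12 9)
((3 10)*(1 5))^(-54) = (10)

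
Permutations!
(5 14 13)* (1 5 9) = (1 5 14 13 9) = [0, 5, 2, 3, 4, 14, 6, 7, 8, 1, 10, 11, 12, 9, 13]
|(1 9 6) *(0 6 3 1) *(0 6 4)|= 6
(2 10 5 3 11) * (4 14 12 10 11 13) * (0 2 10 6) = (0 2 11 10 5 3 13 4 14 12 6) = [2, 1, 11, 13, 14, 3, 0, 7, 8, 9, 5, 10, 6, 4, 12]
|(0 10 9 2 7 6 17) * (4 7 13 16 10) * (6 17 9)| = |(0 4 7 17)(2 13 16 10 6 9)| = 12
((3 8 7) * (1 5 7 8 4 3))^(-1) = (8)(1 7 5)(3 4)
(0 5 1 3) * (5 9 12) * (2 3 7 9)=(0 2 3)(1 7 9 12 5)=[2, 7, 3, 0, 4, 1, 6, 9, 8, 12, 10, 11, 5]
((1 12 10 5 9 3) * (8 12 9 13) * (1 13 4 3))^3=(1 9)(3 12 4 8 5 13 10)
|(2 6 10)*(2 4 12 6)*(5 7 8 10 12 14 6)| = |(4 14 6 12 5 7 8 10)| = 8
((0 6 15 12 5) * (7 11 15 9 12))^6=(15)(0 6 9 12 5)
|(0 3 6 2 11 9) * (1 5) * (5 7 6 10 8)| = |(0 3 10 8 5 1 7 6 2 11 9)| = 11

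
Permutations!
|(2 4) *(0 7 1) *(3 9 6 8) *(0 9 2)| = |(0 7 1 9 6 8 3 2 4)| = 9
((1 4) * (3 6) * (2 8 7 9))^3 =(1 4)(2 9 7 8)(3 6)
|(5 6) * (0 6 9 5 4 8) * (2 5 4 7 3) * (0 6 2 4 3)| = 9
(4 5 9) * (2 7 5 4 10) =(2 7 5 9 10) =[0, 1, 7, 3, 4, 9, 6, 5, 8, 10, 2]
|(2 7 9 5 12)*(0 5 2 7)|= 6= |(0 5 12 7 9 2)|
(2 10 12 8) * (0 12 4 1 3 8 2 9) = [12, 3, 10, 8, 1, 5, 6, 7, 9, 0, 4, 11, 2] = (0 12 2 10 4 1 3 8 9)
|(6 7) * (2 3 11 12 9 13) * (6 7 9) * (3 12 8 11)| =10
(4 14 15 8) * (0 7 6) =(0 7 6)(4 14 15 8) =[7, 1, 2, 3, 14, 5, 0, 6, 4, 9, 10, 11, 12, 13, 15, 8]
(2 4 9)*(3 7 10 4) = [0, 1, 3, 7, 9, 5, 6, 10, 8, 2, 4] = (2 3 7 10 4 9)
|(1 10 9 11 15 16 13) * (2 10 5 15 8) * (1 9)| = 10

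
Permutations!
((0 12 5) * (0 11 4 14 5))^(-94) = ((0 12)(4 14 5 11))^(-94) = (4 5)(11 14)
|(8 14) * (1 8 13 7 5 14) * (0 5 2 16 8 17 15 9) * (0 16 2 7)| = |(0 5 14 13)(1 17 15 9 16 8)| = 12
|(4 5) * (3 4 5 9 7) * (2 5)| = 4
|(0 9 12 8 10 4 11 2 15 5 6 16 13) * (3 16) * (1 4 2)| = |(0 9 12 8 10 2 15 5 6 3 16 13)(1 4 11)| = 12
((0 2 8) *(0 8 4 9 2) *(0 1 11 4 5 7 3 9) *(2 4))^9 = ((0 1 11 2 5 7 3 9 4))^9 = (11)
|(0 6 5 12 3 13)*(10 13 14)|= |(0 6 5 12 3 14 10 13)|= 8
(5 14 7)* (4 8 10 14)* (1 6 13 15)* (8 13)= [0, 6, 2, 3, 13, 4, 8, 5, 10, 9, 14, 11, 12, 15, 7, 1]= (1 6 8 10 14 7 5 4 13 15)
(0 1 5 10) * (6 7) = (0 1 5 10)(6 7) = [1, 5, 2, 3, 4, 10, 7, 6, 8, 9, 0]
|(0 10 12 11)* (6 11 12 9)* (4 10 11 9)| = 2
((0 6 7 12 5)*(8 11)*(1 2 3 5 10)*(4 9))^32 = (0 1 6 2 7 3 12 5 10) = ((0 6 7 12 10 1 2 3 5)(4 9)(8 11))^32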